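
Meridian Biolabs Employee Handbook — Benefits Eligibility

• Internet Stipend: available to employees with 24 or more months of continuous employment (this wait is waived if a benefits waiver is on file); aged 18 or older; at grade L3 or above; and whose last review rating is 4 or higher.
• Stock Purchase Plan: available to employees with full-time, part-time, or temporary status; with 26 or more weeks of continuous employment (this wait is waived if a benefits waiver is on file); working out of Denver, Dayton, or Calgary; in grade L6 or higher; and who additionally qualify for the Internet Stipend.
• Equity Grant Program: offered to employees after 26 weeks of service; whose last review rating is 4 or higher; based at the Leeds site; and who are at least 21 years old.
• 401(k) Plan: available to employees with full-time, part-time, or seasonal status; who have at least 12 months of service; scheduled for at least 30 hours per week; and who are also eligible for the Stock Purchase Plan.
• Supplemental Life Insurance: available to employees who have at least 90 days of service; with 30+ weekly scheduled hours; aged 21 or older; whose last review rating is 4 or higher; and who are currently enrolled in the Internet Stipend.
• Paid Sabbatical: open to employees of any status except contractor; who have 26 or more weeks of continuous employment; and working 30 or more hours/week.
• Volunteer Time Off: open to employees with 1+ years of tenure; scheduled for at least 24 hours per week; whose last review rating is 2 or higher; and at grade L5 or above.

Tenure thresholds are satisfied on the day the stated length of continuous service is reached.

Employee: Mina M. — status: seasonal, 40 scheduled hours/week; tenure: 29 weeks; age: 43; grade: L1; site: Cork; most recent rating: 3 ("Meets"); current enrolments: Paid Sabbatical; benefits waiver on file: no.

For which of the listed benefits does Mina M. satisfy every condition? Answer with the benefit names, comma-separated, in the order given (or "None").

Internet Stipend — no waiver, service 29 weeks < 24 months (≈720 days) ✗ → not eligible.
Stock Purchase Plan — status seasonal ✗ (requires full-time, part-time, or temporary) → not eligible.
Equity Grant Program — service 29 weeks ≥ 26 weeks ✓; rating 3 < 4 ✗ → not eligible.
401(k) Plan — status seasonal ✓; service 29 weeks < 12 months (≈360 days) ✗ → not eligible.
Supplemental Life Insurance — service 29 weeks ≥ 90 days ✓; 40 hrs/wk ≥ 30 ✓; age 43 ≥ 21 ✓; rating 3 < 4 ✗ → not eligible.
Paid Sabbatical — status seasonal ✓ (not excluded); service 29 weeks ≥ 26 weeks ✓; 40 hrs/wk ≥ 30 ✓ → eligible.
Volunteer Time Off — service 29 weeks < 1 year (≈365 days) ✗ → not eligible.

Paid Sabbatical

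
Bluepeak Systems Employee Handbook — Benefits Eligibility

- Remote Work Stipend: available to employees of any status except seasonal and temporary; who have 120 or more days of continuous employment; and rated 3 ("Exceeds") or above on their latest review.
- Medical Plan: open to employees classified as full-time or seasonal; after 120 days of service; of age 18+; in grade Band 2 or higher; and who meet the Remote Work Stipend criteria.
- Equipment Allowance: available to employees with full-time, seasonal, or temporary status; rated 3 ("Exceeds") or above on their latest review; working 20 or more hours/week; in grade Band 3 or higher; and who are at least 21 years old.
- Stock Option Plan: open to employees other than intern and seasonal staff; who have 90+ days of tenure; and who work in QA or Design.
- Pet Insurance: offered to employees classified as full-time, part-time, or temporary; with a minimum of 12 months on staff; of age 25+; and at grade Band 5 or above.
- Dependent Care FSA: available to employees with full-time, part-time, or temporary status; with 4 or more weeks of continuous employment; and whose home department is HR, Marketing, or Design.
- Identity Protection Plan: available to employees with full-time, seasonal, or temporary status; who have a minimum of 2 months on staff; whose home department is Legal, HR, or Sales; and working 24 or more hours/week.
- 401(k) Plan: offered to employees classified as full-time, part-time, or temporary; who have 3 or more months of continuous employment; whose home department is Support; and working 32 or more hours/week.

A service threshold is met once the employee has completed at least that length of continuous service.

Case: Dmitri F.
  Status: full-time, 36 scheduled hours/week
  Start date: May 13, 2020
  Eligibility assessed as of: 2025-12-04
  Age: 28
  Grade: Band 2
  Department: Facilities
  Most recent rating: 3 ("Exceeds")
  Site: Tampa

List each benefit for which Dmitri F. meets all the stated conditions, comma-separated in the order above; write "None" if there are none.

Remote Work Stipend, Medical Plan

Service from May 13, 2020 to 2025-12-04: 2031 days.
Remote Work Stipend — status full-time ✓ (not excluded); service 2031 days ≥ 120 days ✓; rating 3 ≥ 3 ✓ → eligible.
Medical Plan — status full-time ✓; service 2031 days ≥ 120 days ✓; age 28 ≥ 18 ✓; grade Band 2 ≥ Band 2 ✓; eligible for Remote Work Stipend ✓ → eligible.
Equipment Allowance — status full-time ✓; rating 3 ≥ 3 ✓; 36 hrs/wk ≥ 20 ✓; grade Band 2 < Band 3 ✗ → not eligible.
Stock Option Plan — status full-time ✓ (not excluded); service 2031 days ≥ 90 days ✓; dept Facilities ✗ → not eligible.
Pet Insurance — status full-time ✓; service 2031 days ≥ 12 months (≈360 days) ✓; age 28 ≥ 25 ✓; grade Band 2 < Band 5 ✗ → not eligible.
Dependent Care FSA — status full-time ✓; service 2031 days ≥ 4 weeks (≈28 days) ✓; dept Facilities ✗ → not eligible.
Identity Protection Plan — status full-time ✓; service 2031 days ≥ 2 months (≈60 days) ✓; dept Facilities ✗ → not eligible.
401(k) Plan — status full-time ✓; service 2031 days ≥ 3 months (≈90 days) ✓; dept Facilities ✗ → not eligible.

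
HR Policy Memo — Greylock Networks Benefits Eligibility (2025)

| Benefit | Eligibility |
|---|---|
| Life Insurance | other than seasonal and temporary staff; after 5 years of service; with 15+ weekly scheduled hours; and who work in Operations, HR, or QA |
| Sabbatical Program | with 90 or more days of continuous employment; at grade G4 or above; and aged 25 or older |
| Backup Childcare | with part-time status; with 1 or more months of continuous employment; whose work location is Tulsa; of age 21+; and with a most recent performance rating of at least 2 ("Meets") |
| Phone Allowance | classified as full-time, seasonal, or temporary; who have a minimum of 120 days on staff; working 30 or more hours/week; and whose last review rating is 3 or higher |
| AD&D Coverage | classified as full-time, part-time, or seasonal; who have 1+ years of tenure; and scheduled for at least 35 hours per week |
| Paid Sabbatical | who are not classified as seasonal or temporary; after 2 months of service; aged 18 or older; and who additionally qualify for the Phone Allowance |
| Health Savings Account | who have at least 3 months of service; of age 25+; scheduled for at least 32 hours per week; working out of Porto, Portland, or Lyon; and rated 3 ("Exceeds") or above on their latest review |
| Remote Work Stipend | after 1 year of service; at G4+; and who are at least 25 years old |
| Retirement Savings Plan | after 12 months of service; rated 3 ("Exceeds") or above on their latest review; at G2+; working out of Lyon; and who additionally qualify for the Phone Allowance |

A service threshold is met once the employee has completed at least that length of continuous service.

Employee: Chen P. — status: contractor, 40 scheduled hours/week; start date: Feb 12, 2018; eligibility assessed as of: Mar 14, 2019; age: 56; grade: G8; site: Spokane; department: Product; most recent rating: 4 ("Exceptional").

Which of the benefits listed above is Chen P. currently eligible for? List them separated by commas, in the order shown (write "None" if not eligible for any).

Service from Feb 12, 2018 to Mar 14, 2019: 395 days.
Life Insurance — status contractor ✓ (not excluded); service 395 days < 5 years (≈1825 days) ✗ → not eligible.
Sabbatical Program — service 395 days ≥ 90 days ✓; grade G8 ≥ G4 ✓; age 56 ≥ 25 ✓ → eligible.
Backup Childcare — status contractor ✗ (requires part-time) → not eligible.
Phone Allowance — status contractor ✗ (requires full-time, seasonal, or temporary) → not eligible.
AD&D Coverage — status contractor ✗ (requires full-time, part-time, or seasonal) → not eligible.
Paid Sabbatical — status contractor ✓ (not excluded); service 395 days ≥ 2 months (≈60 days) ✓; age 56 ≥ 18 ✓; not eligible for Phone Allowance ✗ → not eligible.
Health Savings Account — service 395 days ≥ 3 months (≈90 days) ✓; age 56 ≥ 25 ✓; 40 hrs/wk ≥ 32 ✓; site Spokane ✗ (not Porto, Portland, or Lyon) → not eligible.
Remote Work Stipend — service 395 days ≥ 1 year (≈365 days) ✓; grade G8 ≥ G4 ✓; age 56 ≥ 25 ✓ → eligible.
Retirement Savings Plan — service 395 days ≥ 12 months (≈360 days) ✓; rating 4 ≥ 3 ✓; grade G8 ≥ G2 ✓; site Spokane ✗ (not Lyon) → not eligible.

Sabbatical Program, Remote Work Stipend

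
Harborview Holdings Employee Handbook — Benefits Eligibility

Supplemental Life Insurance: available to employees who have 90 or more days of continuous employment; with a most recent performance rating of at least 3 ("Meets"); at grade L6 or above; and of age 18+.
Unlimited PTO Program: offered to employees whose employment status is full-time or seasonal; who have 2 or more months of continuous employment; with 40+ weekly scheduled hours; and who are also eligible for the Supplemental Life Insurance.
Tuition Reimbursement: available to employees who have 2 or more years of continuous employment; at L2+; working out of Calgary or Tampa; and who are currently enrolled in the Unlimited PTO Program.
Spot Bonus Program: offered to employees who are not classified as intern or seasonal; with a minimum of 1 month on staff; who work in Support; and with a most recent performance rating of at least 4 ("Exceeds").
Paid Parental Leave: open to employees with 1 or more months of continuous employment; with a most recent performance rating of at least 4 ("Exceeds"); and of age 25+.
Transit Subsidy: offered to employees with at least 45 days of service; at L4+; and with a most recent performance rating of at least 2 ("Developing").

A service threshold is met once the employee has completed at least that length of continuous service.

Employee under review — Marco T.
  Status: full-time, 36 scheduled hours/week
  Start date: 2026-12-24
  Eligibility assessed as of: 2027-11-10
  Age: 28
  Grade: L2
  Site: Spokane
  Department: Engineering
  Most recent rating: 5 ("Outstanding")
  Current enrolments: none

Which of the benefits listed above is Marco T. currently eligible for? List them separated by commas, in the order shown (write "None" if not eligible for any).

Paid Parental Leave

Service from 2026-12-24 to 2027-11-10: 321 days.
Supplemental Life Insurance — service 321 days ≥ 90 days ✓; rating 5 ≥ 3 ✓; grade L2 < L6 ✗ → not eligible.
Unlimited PTO Program — status full-time ✓; service 321 days ≥ 2 months (≈60 days) ✓; 36 hrs/wk < 40 ✗ → not eligible.
Tuition Reimbursement — service 321 days < 2 years (≈730 days) ✗ → not eligible.
Spot Bonus Program — status full-time ✓ (not excluded); service 321 days ≥ 1 month (≈30 days) ✓; dept Engineering ✗ → not eligible.
Paid Parental Leave — service 321 days ≥ 1 month (≈30 days) ✓; rating 5 ≥ 4 ✓; age 28 ≥ 25 ✓ → eligible.
Transit Subsidy — service 321 days ≥ 45 days ✓; grade L2 < L4 ✗ → not eligible.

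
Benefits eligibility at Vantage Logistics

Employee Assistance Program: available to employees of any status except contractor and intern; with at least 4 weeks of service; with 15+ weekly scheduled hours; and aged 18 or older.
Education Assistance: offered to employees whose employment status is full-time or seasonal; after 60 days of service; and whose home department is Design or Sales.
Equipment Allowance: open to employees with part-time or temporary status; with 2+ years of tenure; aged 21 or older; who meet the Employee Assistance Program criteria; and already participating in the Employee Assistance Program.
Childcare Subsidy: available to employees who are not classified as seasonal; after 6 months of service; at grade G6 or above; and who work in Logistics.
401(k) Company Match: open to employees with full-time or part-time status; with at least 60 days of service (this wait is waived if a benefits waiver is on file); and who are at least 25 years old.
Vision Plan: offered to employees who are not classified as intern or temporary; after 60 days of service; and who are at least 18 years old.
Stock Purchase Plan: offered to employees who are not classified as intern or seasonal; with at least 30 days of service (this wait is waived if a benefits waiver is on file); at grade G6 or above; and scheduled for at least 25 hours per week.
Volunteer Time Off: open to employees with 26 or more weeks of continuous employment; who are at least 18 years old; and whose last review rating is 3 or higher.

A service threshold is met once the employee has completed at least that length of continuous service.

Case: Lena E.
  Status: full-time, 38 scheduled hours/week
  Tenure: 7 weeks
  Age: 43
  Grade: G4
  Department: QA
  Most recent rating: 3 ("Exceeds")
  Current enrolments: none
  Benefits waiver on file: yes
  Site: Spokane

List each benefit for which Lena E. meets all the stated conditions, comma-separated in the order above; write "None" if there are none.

Employee Assistance Program, 401(k) Company Match

Employee Assistance Program — status full-time ✓ (not excluded); service 7 weeks ≥ 4 weeks ✓; 38 hrs/wk ≥ 15 ✓; age 43 ≥ 18 ✓ → eligible.
Education Assistance — status full-time ✓; service 7 weeks < 60 days ✗ → not eligible.
Equipment Allowance — status full-time ✗ (requires part-time or temporary) → not eligible.
Childcare Subsidy — status full-time ✓ (not excluded); service 7 weeks < 6 months (≈180 days) ✗ → not eligible.
401(k) Company Match — status full-time ✓; benefits waiver on file ✓; age 43 ≥ 25 ✓ → eligible.
Vision Plan — status full-time ✓ (not excluded); service 7 weeks < 60 days ✗ → not eligible.
Stock Purchase Plan — status full-time ✓ (not excluded); benefits waiver on file ✓; grade G4 < G6 ✗ → not eligible.
Volunteer Time Off — service 7 weeks < 26 weeks ✗ → not eligible.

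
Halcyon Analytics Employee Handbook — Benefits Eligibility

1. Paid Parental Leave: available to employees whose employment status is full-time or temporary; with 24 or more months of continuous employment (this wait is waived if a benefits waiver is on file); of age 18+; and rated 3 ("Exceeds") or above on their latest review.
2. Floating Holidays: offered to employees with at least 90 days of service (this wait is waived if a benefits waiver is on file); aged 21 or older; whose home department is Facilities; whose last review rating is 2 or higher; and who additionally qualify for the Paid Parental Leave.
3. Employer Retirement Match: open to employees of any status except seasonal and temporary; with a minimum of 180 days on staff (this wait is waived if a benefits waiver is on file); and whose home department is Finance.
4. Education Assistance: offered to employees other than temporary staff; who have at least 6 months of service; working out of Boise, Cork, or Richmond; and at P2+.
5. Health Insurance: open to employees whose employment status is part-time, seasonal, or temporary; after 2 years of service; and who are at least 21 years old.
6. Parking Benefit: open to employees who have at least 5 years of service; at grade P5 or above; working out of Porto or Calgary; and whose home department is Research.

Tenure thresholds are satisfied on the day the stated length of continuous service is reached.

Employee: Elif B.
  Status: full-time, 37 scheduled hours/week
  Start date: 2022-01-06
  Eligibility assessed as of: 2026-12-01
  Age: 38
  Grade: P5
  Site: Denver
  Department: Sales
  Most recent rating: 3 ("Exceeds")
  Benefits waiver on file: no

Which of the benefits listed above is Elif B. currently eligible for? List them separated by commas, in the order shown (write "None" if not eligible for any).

Service from 2022-01-06 to 2026-12-01: 1790 days.
Paid Parental Leave — status full-time ✓; no waiver, service 1790 days ≥ 24 months (≈720 days) ✓; age 38 ≥ 18 ✓; rating 3 ≥ 3 ✓ → eligible.
Floating Holidays — no waiver, service 1790 days ≥ 90 days ✓; age 38 ≥ 21 ✓; dept Sales ✗ → not eligible.
Employer Retirement Match — status full-time ✓ (not excluded); no waiver, service 1790 days ≥ 180 days ✓; dept Sales ✗ → not eligible.
Education Assistance — status full-time ✓ (not excluded); service 1790 days ≥ 6 months (≈180 days) ✓; site Denver ✗ (not Boise, Cork, or Richmond) → not eligible.
Health Insurance — status full-time ✗ (requires part-time, seasonal, or temporary) → not eligible.
Parking Benefit — service 1790 days < 5 years (≈1825 days) ✗ → not eligible.

Paid Parental Leave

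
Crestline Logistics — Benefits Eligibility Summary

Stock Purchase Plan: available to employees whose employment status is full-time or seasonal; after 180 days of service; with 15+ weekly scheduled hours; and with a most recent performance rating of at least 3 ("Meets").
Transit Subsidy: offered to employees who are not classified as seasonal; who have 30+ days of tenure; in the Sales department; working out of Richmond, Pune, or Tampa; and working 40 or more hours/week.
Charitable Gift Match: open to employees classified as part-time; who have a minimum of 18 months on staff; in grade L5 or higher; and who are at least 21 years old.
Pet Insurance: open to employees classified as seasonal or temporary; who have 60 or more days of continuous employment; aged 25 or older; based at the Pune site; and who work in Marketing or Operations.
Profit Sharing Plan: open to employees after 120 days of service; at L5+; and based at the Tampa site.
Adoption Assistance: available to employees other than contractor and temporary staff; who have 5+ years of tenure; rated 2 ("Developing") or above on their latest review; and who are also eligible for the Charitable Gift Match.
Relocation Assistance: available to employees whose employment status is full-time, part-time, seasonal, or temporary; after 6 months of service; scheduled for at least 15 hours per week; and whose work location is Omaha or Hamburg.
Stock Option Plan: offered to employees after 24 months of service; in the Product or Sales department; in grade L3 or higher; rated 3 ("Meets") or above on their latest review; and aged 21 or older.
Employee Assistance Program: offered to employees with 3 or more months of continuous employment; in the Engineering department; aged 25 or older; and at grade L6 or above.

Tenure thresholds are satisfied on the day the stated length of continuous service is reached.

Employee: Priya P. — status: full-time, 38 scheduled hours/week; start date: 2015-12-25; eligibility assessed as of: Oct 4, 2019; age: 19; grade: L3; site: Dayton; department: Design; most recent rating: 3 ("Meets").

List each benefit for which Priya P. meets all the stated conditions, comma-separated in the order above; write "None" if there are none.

Stock Purchase Plan

Service from 2015-12-25 to Oct 4, 2019: 1379 days.
Stock Purchase Plan — status full-time ✓; service 1379 days ≥ 180 days ✓; 38 hrs/wk ≥ 15 ✓; rating 3 ≥ 3 ✓ → eligible.
Transit Subsidy — status full-time ✓ (not excluded); service 1379 days ≥ 30 days ✓; dept Design ✗ → not eligible.
Charitable Gift Match — status full-time ✗ (requires part-time) → not eligible.
Pet Insurance — status full-time ✗ (requires seasonal or temporary) → not eligible.
Profit Sharing Plan — service 1379 days ≥ 120 days ✓; grade L3 < L5 ✗ → not eligible.
Adoption Assistance — status full-time ✓ (not excluded); service 1379 days < 5 years (≈1825 days) ✗ → not eligible.
Relocation Assistance — status full-time ✓; service 1379 days ≥ 6 months (≈180 days) ✓; 38 hrs/wk ≥ 15 ✓; site Dayton ✗ (not Omaha or Hamburg) → not eligible.
Stock Option Plan — service 1379 days ≥ 24 months (≈720 days) ✓; dept Design ✗ → not eligible.
Employee Assistance Program — service 1379 days ≥ 3 months (≈90 days) ✓; dept Design ✗ → not eligible.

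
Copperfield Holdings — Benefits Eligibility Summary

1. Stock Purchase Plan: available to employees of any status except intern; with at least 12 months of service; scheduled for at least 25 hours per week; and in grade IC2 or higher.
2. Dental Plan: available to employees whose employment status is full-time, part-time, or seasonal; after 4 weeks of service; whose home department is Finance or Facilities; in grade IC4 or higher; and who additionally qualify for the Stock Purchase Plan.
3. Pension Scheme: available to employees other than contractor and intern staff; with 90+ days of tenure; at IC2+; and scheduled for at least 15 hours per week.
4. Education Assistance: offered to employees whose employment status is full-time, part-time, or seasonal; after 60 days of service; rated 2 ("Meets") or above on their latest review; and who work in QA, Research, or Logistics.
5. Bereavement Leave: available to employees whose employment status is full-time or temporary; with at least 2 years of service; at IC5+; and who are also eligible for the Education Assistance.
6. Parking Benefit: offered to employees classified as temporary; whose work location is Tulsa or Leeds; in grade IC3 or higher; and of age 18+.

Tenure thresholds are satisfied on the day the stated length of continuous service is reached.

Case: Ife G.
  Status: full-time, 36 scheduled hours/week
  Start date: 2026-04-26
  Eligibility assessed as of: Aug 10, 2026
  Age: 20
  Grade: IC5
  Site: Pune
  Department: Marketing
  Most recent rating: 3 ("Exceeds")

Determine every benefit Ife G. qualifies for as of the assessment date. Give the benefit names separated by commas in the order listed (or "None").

Service from 2026-04-26 to Aug 10, 2026: 106 days.
Stock Purchase Plan — status full-time ✓ (not excluded); service 106 days < 12 months (≈360 days) ✗ → not eligible.
Dental Plan — status full-time ✓; service 106 days ≥ 4 weeks (≈28 days) ✓; dept Marketing ✗ → not eligible.
Pension Scheme — status full-time ✓ (not excluded); service 106 days ≥ 90 days ✓; grade IC5 ≥ IC2 ✓; 36 hrs/wk ≥ 15 ✓ → eligible.
Education Assistance — status full-time ✓; service 106 days ≥ 60 days ✓; rating 3 ≥ 2 ✓; dept Marketing ✗ → not eligible.
Bereavement Leave — status full-time ✓; service 106 days < 2 years (≈730 days) ✗ → not eligible.
Parking Benefit — status full-time ✗ (requires temporary) → not eligible.

Pension Scheme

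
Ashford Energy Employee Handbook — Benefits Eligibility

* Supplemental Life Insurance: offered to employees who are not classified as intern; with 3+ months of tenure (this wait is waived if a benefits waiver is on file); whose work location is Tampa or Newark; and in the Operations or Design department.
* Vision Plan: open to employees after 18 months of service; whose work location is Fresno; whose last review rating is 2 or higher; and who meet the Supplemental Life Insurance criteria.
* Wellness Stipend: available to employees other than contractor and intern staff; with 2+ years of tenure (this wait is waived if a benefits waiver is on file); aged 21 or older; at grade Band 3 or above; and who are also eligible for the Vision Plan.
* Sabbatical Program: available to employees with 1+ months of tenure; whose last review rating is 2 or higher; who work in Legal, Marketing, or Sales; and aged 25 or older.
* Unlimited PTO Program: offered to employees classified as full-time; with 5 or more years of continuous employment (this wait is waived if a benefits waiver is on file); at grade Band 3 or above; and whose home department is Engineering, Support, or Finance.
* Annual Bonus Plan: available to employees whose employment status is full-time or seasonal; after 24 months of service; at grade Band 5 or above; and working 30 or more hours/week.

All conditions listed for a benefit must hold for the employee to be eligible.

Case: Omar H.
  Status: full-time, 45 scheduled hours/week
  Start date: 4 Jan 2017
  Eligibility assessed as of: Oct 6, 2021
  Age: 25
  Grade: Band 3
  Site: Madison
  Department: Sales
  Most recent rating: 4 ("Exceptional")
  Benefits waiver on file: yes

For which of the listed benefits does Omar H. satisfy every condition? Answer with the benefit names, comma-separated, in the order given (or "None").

Sabbatical Program

Service from 4 Jan 2017 to Oct 6, 2021: 1736 days.
Supplemental Life Insurance — status full-time ✓ (not excluded); benefits waiver on file ✓; site Madison ✗ (not Tampa or Newark) → not eligible.
Vision Plan — service 1736 days ≥ 18 months (≈540 days) ✓; site Madison ✗ (not Fresno) → not eligible.
Wellness Stipend — status full-time ✓ (not excluded); benefits waiver on file ✓; age 25 ≥ 21 ✓; grade Band 3 ≥ Band 3 ✓; not eligible for Vision Plan ✗ → not eligible.
Sabbatical Program — service 1736 days ≥ 1 month (≈30 days) ✓; rating 4 ≥ 2 ✓; dept Sales ✓; age 25 ≥ 25 ✓ → eligible.
Unlimited PTO Program — status full-time ✓; benefits waiver on file ✓; grade Band 3 ≥ Band 3 ✓; dept Sales ✗ → not eligible.
Annual Bonus Plan — status full-time ✓; service 1736 days ≥ 24 months (≈720 days) ✓; grade Band 3 < Band 5 ✗ → not eligible.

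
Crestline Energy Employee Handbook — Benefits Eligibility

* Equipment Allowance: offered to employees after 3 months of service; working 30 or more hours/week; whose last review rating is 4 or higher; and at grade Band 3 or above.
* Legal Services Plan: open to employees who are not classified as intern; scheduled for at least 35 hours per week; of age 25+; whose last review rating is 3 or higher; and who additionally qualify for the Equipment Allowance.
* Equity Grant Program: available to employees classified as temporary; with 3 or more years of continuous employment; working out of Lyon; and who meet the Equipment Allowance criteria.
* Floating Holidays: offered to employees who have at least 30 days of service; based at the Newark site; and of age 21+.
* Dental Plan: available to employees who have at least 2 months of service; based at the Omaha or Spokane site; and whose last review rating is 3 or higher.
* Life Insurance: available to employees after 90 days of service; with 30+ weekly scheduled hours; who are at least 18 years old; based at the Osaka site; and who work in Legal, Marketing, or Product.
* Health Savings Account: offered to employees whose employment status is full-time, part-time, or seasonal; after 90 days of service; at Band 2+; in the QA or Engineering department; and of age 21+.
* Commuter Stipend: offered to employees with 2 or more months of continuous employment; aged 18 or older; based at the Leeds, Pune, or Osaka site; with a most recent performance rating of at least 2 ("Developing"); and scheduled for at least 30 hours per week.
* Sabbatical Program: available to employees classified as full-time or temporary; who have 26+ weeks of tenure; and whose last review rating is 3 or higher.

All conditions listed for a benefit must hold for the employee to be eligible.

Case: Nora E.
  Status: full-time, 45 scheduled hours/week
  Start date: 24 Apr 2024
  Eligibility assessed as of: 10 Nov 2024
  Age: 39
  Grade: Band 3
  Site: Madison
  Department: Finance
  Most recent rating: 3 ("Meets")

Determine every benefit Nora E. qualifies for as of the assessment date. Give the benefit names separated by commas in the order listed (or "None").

Service from 24 Apr 2024 to 10 Nov 2024: 200 days.
Equipment Allowance — service 200 days ≥ 3 months (≈90 days) ✓; 45 hrs/wk ≥ 30 ✓; rating 3 < 4 ✗ → not eligible.
Legal Services Plan — status full-time ✓ (not excluded); 45 hrs/wk ≥ 35 ✓; age 39 ≥ 25 ✓; rating 3 ≥ 3 ✓; not eligible for Equipment Allowance ✗ → not eligible.
Equity Grant Program — status full-time ✗ (requires temporary) → not eligible.
Floating Holidays — service 200 days ≥ 30 days ✓; site Madison ✗ (not Newark) → not eligible.
Dental Plan — service 200 days ≥ 2 months (≈60 days) ✓; site Madison ✗ (not Omaha or Spokane) → not eligible.
Life Insurance — service 200 days ≥ 90 days ✓; 45 hrs/wk ≥ 30 ✓; age 39 ≥ 18 ✓; site Madison ✗ (not Osaka) → not eligible.
Health Savings Account — status full-time ✓; service 200 days ≥ 90 days ✓; grade Band 3 ≥ Band 2 ✓; dept Finance ✗ → not eligible.
Commuter Stipend — service 200 days ≥ 2 months (≈60 days) ✓; age 39 ≥ 18 ✓; site Madison ✗ (not Leeds, Pune, or Osaka) → not eligible.
Sabbatical Program — status full-time ✓; service 200 days ≥ 26 weeks (≈182 days) ✓; rating 3 ≥ 3 ✓ → eligible.

Sabbatical Program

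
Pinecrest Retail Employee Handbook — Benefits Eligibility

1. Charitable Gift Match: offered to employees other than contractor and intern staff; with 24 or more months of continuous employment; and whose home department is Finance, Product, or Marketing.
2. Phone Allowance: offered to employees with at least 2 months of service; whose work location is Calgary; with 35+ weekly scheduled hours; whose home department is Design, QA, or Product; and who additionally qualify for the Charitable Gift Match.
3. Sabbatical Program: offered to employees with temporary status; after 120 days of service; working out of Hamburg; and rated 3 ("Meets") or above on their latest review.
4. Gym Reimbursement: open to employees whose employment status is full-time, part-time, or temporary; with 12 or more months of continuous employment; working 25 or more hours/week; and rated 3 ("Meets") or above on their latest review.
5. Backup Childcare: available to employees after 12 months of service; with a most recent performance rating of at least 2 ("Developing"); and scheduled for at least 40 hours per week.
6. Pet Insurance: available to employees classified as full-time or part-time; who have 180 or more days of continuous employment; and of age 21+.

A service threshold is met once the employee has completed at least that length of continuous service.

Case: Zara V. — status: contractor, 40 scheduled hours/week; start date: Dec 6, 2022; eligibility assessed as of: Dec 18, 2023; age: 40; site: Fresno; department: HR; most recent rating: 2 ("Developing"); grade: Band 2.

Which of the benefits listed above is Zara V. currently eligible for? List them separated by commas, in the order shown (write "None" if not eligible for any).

Backup Childcare

Service from Dec 6, 2022 to Dec 18, 2023: 377 days.
Charitable Gift Match — status contractor ✗ (excluded) → not eligible.
Phone Allowance — service 377 days ≥ 2 months (≈60 days) ✓; site Fresno ✗ (not Calgary) → not eligible.
Sabbatical Program — status contractor ✗ (requires temporary) → not eligible.
Gym Reimbursement — status contractor ✗ (requires full-time, part-time, or temporary) → not eligible.
Backup Childcare — service 377 days ≥ 12 months (≈360 days) ✓; rating 2 ≥ 2 ✓; 40 hrs/wk ≥ 40 ✓ → eligible.
Pet Insurance — status contractor ✗ (requires full-time or part-time) → not eligible.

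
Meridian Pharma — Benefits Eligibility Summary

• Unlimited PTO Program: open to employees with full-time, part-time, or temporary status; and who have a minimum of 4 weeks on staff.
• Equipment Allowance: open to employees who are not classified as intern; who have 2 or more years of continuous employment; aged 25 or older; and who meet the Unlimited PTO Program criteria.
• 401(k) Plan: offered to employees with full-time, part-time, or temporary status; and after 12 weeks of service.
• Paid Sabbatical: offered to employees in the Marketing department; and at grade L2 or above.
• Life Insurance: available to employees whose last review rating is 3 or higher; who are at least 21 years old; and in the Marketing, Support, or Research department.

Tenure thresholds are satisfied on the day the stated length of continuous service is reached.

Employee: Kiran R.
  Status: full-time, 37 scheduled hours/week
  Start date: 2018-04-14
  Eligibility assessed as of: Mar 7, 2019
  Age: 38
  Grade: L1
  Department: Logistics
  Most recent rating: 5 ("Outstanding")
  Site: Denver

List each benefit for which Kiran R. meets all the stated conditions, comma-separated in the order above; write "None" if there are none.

Service from 2018-04-14 to Mar 7, 2019: 327 days.
Unlimited PTO Program — status full-time ✓; service 327 days ≥ 4 weeks (≈28 days) ✓ → eligible.
Equipment Allowance — status full-time ✓ (not excluded); service 327 days < 2 years (≈730 days) ✗ → not eligible.
401(k) Plan — status full-time ✓; service 327 days ≥ 12 weeks (≈84 days) ✓ → eligible.
Paid Sabbatical — dept Logistics ✗ → not eligible.
Life Insurance — rating 5 ≥ 3 ✓; age 38 ≥ 21 ✓; dept Logistics ✗ → not eligible.

Unlimited PTO Program, 401(k) Plan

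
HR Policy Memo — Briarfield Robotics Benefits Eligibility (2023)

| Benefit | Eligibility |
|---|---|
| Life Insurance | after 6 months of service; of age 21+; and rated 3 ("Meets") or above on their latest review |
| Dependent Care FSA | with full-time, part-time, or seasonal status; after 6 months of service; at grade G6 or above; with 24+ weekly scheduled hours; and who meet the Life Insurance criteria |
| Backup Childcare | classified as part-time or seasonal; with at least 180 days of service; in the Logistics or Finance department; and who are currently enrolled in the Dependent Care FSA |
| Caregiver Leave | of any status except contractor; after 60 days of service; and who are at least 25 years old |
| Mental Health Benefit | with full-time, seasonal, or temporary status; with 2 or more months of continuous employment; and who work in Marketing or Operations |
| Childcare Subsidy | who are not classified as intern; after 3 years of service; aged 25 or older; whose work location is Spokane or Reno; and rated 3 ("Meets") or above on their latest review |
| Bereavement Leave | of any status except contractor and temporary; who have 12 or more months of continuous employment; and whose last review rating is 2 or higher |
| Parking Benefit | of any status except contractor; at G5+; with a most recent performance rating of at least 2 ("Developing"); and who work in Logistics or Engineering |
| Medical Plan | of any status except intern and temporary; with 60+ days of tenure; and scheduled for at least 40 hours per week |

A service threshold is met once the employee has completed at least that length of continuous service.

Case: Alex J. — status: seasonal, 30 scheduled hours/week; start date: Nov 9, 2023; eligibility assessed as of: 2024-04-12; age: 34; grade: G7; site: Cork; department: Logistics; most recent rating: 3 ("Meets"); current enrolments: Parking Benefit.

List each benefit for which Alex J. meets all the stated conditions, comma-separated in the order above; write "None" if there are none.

Caregiver Leave, Parking Benefit

Service from Nov 9, 2023 to 2024-04-12: 155 days.
Life Insurance — service 155 days < 6 months (≈180 days) ✗ → not eligible.
Dependent Care FSA — status seasonal ✓; service 155 days < 6 months (≈180 days) ✗ → not eligible.
Backup Childcare — status seasonal ✓; service 155 days < 180 days ✗ → not eligible.
Caregiver Leave — status seasonal ✓ (not excluded); service 155 days ≥ 60 days ✓; age 34 ≥ 25 ✓ → eligible.
Mental Health Benefit — status seasonal ✓; service 155 days ≥ 2 months (≈60 days) ✓; dept Logistics ✗ → not eligible.
Childcare Subsidy — status seasonal ✓ (not excluded); service 155 days < 3 years (≈1095 days) ✗ → not eligible.
Bereavement Leave — status seasonal ✓ (not excluded); service 155 days < 12 months (≈360 days) ✗ → not eligible.
Parking Benefit — status seasonal ✓ (not excluded); grade G7 ≥ G5 ✓; rating 3 ≥ 2 ✓; dept Logistics ✓ → eligible.
Medical Plan — status seasonal ✓ (not excluded); service 155 days ≥ 60 days ✓; 30 hrs/wk < 40 ✗ → not eligible.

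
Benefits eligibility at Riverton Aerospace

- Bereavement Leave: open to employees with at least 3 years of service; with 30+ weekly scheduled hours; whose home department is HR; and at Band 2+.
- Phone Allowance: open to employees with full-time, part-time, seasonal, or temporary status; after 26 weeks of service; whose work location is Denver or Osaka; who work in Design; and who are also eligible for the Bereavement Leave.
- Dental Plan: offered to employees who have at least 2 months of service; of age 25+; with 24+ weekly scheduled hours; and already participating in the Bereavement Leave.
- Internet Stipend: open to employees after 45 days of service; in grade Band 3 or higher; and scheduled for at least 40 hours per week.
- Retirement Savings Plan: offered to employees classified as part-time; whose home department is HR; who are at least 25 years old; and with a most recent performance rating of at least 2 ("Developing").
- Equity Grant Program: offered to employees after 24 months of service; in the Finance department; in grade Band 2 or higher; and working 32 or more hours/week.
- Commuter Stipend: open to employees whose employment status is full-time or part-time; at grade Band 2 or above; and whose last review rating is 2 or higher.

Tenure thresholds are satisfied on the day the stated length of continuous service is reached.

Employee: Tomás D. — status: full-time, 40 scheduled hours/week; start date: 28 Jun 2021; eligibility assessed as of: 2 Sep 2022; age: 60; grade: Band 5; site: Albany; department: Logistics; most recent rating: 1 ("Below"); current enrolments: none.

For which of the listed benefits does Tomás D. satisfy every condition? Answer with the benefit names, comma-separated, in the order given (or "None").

Service from 28 Jun 2021 to 2 Sep 2022: 431 days.
Bereavement Leave — service 431 days < 3 years (≈1095 days) ✗ → not eligible.
Phone Allowance — status full-time ✓; service 431 days ≥ 26 weeks (≈182 days) ✓; site Albany ✗ (not Denver or Osaka) → not eligible.
Dental Plan — service 431 days ≥ 2 months (≈60 days) ✓; age 60 ≥ 25 ✓; 40 hrs/wk ≥ 24 ✓; not enrolled in Bereavement Leave ✗ → not eligible.
Internet Stipend — service 431 days ≥ 45 days ✓; grade Band 5 ≥ Band 3 ✓; 40 hrs/wk ≥ 40 ✓ → eligible.
Retirement Savings Plan — status full-time ✗ (requires part-time) → not eligible.
Equity Grant Program — service 431 days < 24 months (≈720 days) ✗ → not eligible.
Commuter Stipend — status full-time ✓; grade Band 5 ≥ Band 2 ✓; rating 1 < 2 ✗ → not eligible.

Internet Stipend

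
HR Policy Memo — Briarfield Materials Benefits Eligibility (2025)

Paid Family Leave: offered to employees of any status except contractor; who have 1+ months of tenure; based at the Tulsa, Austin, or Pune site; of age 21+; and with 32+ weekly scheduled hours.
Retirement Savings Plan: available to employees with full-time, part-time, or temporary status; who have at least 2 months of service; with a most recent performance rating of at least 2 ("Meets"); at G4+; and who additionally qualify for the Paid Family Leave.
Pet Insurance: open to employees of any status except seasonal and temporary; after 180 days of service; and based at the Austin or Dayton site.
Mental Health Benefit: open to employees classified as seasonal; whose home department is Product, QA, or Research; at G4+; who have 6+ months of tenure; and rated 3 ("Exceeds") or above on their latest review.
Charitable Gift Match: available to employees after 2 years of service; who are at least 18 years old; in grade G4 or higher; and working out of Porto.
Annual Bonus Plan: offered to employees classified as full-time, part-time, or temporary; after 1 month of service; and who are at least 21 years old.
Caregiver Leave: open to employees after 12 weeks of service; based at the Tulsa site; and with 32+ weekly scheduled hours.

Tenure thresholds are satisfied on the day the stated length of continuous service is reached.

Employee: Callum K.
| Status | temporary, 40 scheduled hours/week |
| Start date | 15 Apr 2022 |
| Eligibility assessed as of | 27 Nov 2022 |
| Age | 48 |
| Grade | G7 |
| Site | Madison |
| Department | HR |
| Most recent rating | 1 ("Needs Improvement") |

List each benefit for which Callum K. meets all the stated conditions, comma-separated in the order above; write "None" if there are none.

Service from 15 Apr 2022 to 27 Nov 2022: 226 days.
Paid Family Leave — status temporary ✓ (not excluded); service 226 days ≥ 1 month (≈30 days) ✓; site Madison ✗ (not Tulsa, Austin, or Pune) → not eligible.
Retirement Savings Plan — status temporary ✓; service 226 days ≥ 2 months (≈60 days) ✓; rating 1 < 2 ✗ → not eligible.
Pet Insurance — status temporary ✗ (excluded) → not eligible.
Mental Health Benefit — status temporary ✗ (requires seasonal) → not eligible.
Charitable Gift Match — service 226 days < 2 years (≈730 days) ✗ → not eligible.
Annual Bonus Plan — status temporary ✓; service 226 days ≥ 1 month (≈30 days) ✓; age 48 ≥ 21 ✓ → eligible.
Caregiver Leave — service 226 days ≥ 12 weeks (≈84 days) ✓; site Madison ✗ (not Tulsa) → not eligible.

Annual Bonus Plan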